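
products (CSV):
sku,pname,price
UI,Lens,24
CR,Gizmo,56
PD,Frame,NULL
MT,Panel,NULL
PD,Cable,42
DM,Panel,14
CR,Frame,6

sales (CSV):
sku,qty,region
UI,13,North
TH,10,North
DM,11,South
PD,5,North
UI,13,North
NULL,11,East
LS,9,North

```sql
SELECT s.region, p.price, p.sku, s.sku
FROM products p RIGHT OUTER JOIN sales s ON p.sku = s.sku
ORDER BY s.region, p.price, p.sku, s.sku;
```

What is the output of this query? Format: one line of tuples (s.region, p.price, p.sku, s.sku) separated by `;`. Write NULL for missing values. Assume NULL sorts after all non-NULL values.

(East, NULL, NULL, NULL); (North, 24, UI, UI); (North, 24, UI, UI); (North, 42, PD, PD); (North, NULL, PD, PD); (North, NULL, NULL, LS); (North, NULL, NULL, TH); (South, 14, DM, DM)

RIGHT JOIN keeps every row from `sales`; unmatched rows get NULL for `products`'s columns.
Matching on p.sku = s.sku. A NULL in a compared column never satisfies the condition.
Matched pairs: 5; unmatched s rows kept: 3.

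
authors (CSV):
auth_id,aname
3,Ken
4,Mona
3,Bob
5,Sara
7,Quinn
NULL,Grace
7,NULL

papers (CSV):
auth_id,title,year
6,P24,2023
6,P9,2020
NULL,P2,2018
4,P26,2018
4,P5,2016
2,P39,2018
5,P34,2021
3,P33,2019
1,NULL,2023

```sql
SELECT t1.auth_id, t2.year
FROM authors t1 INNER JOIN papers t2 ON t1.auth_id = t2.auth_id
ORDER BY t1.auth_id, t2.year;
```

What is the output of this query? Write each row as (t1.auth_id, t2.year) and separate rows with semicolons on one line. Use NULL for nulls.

(3, 2019); (3, 2019); (4, 2016); (4, 2018); (5, 2021)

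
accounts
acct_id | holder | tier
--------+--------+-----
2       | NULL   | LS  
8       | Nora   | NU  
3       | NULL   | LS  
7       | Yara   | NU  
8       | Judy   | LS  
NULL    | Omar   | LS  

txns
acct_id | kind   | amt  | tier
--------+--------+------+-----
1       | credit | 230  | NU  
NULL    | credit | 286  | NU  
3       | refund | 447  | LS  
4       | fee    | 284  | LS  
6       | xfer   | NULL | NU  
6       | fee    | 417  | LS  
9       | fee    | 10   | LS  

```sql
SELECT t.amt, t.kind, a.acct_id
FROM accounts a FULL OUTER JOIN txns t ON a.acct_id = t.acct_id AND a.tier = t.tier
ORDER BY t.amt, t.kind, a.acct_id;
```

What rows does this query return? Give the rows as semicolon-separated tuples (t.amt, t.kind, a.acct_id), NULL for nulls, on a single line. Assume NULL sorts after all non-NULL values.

(10, fee, NULL); (230, credit, NULL); (284, fee, NULL); (286, credit, NULL); (417, fee, NULL); (447, refund, 3); (NULL, xfer, NULL); (NULL, NULL, 2); (NULL, NULL, 7); (NULL, NULL, 8); (NULL, NULL, 8); (NULL, NULL, NULL)

FULL OUTER JOIN keeps every row from both sides; unmatched rows get NULL for the other side's columns.
Matching on a.acct_id = t.acct_id AND a.tier = t.tier. A NULL in a compared column never satisfies the condition.
Matched pairs: 1; unmatched a rows kept: 5; unmatched t rows kept: 6.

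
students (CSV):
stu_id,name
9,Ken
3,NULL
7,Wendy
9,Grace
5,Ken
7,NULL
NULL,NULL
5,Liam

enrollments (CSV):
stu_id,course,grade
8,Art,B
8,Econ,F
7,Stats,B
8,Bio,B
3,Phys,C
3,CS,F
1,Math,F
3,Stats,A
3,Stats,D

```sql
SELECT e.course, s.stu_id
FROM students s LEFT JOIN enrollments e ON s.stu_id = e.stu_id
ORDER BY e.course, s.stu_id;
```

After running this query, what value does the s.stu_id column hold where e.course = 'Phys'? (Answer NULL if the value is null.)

3

LEFT JOIN keeps every row from `students`; unmatched rows get NULL for `enrollments`'s columns.
Matching on s.stu_id = e.stu_id. A NULL in a compared column never satisfies the condition.
Matched pairs: 6; unmatched s rows kept: 5.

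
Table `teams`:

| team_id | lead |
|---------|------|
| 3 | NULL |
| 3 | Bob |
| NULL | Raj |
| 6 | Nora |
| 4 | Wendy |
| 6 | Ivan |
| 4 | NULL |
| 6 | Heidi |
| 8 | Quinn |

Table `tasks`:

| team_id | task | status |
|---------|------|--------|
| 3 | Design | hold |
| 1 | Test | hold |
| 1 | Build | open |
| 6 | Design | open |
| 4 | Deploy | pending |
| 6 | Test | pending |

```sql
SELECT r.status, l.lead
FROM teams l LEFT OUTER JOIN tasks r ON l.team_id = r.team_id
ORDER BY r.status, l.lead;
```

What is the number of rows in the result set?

12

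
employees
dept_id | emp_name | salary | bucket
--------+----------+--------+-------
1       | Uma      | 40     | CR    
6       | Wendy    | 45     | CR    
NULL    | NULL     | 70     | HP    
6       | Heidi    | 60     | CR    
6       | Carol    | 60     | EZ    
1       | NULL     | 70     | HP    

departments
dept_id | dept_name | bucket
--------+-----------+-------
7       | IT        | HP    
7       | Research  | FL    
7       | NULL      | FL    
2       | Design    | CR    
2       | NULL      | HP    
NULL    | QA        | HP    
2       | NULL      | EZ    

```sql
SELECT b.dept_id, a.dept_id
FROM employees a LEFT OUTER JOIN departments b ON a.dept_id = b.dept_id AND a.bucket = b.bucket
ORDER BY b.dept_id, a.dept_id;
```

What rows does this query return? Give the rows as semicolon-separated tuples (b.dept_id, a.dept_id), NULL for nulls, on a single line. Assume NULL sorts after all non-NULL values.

LEFT JOIN keeps every row from `employees`; unmatched rows get NULL for `departments`'s columns.
Matching on a.dept_id = b.dept_id AND a.bucket = b.bucket. A NULL in a compared column never satisfies the condition.
- a (dept_id=1, bucket=CR) has no partner → padded with NULL.
- a (dept_id=6, bucket=CR) has no partner → padded with NULL.
- a (dept_id=NULL, bucket=HP) has no partner → padded with NULL.
- a (dept_id=6, bucket=CR) has no partner → padded with NULL.
- a (dept_id=6, bucket=EZ) has no partner → padded with NULL.
- a (dept_id=1, bucket=HP) has no partner → padded with NULL.
After projecting and ordering:
b.dept_id | a.dept_id
NULL | 1
NULL | 1
NULL | 6
NULL | 6
NULL | 6
NULL | NULL

(NULL, 1); (NULL, 1); (NULL, 6); (NULL, 6); (NULL, 6); (NULL, NULL)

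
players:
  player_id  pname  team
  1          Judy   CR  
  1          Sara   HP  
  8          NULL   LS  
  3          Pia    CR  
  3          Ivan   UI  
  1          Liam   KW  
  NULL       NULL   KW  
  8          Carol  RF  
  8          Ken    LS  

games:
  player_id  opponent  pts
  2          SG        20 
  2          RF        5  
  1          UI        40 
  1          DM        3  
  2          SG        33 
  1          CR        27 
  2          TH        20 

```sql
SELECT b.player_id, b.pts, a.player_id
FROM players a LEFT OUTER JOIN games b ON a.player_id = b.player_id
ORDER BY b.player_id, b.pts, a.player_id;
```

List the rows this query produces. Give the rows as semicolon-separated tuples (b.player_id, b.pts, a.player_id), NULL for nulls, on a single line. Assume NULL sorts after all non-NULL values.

LEFT JOIN keeps every row from `players`; unmatched rows get NULL for `games`'s columns.
Matching on a.player_id = b.player_id. A NULL in a compared column never satisfies the condition.
Matched pairs: 9; unmatched a rows kept: 6.

(1, 3, 1); (1, 3, 1); (1, 3, 1); (1, 27, 1); (1, 27, 1); (1, 27, 1); (1, 40, 1); (1, 40, 1); (1, 40, 1); (NULL, NULL, 3); (NULL, NULL, 3); (NULL, NULL, 8); (NULL, NULL, 8); (NULL, NULL, 8); (NULL, NULL, NULL)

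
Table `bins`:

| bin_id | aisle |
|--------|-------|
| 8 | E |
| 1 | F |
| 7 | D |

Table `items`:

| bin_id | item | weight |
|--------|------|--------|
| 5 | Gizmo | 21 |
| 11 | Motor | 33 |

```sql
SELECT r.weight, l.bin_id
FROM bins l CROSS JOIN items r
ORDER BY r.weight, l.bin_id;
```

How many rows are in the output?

CROSS JOIN pairs every row of `bins` with every row of `items`: 3 × 2 = 6 rows.

6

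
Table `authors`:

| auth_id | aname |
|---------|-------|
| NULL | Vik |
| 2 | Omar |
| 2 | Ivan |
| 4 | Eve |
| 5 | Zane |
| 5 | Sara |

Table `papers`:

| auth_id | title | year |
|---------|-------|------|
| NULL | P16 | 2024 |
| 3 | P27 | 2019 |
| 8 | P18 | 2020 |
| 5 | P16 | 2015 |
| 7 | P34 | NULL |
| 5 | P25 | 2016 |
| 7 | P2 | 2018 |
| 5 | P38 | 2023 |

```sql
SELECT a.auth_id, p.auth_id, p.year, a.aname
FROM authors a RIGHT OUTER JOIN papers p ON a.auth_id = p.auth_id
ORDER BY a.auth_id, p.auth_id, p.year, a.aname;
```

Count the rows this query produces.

RIGHT JOIN keeps every row from `papers`; unmatched rows get NULL for `authors`'s columns.
Matching on a.auth_id = p.auth_id. A NULL in a compared column never satisfies the condition.
Matched pairs: 6; unmatched p rows kept: 5.
Total: 6 matched + 5 padded = 11 rows.

11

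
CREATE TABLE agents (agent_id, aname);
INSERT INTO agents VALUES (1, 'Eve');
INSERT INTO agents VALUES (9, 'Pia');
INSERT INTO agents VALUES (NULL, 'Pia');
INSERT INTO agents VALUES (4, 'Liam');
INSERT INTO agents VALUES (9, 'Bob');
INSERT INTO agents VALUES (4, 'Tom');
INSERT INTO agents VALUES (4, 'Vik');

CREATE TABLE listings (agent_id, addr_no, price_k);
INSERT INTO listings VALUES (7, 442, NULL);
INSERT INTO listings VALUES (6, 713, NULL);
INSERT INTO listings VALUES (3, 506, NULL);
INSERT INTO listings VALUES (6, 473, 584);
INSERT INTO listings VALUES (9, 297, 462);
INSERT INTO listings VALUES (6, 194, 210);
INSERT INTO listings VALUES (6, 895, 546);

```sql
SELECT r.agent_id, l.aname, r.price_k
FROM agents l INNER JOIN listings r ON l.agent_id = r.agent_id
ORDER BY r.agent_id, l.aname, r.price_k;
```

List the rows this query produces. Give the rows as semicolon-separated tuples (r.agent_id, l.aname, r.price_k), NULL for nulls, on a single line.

(9, Bob, 462); (9, Pia, 462)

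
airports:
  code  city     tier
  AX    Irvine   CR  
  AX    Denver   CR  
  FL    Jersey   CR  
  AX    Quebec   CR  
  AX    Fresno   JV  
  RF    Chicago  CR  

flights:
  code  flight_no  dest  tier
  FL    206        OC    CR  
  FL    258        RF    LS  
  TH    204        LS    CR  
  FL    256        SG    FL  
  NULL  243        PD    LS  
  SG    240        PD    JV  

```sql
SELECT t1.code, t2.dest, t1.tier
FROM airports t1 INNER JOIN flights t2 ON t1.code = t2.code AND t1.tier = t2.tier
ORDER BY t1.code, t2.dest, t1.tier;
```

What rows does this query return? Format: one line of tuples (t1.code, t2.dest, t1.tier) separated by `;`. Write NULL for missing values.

INNER JOIN keeps only pairs where the ON condition holds.
Matching on t1.code = t2.code AND t1.tier = t2.tier. A NULL in a compared column never satisfies the condition.
- t1 row (code=AX, tier=CR): no match → dropped.
- t1 row (code=AX, tier=CR): no match → dropped.
- t1 row (code=FL, tier=CR): matches 1 t2 row(s) → 1 output row(s).
- t1 row (code=AX, tier=CR): no match → dropped.
- t1 row (code=AX, tier=JV): no match → dropped.
- t1 row (code=RF, tier=CR): no match → dropped.
After projecting and ordering:
t1.code | t2.dest | t1.tier
FL | OC | CR

(FL, OC, CR)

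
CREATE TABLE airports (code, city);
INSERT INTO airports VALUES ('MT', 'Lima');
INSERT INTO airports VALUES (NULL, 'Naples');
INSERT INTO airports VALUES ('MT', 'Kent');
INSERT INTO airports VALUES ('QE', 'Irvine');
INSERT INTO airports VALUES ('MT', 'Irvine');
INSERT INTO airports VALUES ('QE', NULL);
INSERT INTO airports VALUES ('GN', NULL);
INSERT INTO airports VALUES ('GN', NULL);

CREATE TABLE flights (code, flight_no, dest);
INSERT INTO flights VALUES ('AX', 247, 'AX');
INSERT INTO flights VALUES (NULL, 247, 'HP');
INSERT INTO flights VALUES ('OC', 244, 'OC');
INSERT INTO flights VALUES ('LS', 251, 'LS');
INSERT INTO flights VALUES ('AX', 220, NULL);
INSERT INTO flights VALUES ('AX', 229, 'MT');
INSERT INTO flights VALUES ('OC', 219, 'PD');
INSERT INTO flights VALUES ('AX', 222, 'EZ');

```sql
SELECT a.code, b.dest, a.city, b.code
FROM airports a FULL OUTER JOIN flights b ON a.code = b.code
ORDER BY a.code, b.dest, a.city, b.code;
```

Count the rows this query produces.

16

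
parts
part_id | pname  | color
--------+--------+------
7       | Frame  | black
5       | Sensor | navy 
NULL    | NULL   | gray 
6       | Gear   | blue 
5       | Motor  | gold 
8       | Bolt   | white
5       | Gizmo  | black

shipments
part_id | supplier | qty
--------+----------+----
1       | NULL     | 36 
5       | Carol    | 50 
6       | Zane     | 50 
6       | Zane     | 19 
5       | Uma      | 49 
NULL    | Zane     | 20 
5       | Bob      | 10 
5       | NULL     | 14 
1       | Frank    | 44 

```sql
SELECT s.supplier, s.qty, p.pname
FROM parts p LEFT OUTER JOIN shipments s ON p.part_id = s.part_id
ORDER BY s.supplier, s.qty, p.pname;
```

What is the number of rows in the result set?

17

LEFT JOIN keeps every row from `parts`; unmatched rows get NULL for `shipments`'s columns.
Matching on p.part_id = s.part_id. A NULL in a compared column never satisfies the condition.
- p row (part_id=7): no match → kept, s columns NULL.
- p row (part_id=5): matches 4 s row(s) → 4 output row(s).
- p row (part_id=NULL): no match → kept, s columns NULL.
- p row (part_id=6): matches 2 s row(s) → 2 output row(s).
- p row (part_id=5): matches 4 s row(s) → 4 output row(s).
- p row (part_id=8): no match → kept, s columns NULL.
- p row (part_id=5): matches 4 s row(s) → 4 output row(s).
Total: 14 matched + 3 padded = 17 rows.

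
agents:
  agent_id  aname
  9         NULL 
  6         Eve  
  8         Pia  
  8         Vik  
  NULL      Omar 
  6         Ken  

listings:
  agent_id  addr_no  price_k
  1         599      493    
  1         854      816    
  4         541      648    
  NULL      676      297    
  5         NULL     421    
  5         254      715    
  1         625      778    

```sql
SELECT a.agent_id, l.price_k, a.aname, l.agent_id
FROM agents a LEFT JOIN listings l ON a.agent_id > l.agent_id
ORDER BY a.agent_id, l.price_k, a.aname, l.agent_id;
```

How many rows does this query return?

31

LEFT JOIN keeps every row from `agents`; unmatched rows get NULL for `listings`'s columns.
Matching on a.agent_id > l.agent_id. A NULL in a compared column never satisfies the condition.
- agent_id=9: 6 matching l row(s), so 6 row(s) emitted.
- agent_id=6: 6 matching l row(s), so 6 row(s) emitted.
- agent_id=8: 6 matching l row(s), so 6 row(s) emitted.
- agent_id=8: 6 matching l row(s), so 6 row(s) emitted.
- agent_id=NULL: no l row matches, row kept with l columns NULL.
- agent_id=6: 6 matching l row(s), so 6 row(s) emitted.
Total: 30 matched + 1 padded = 31 rows.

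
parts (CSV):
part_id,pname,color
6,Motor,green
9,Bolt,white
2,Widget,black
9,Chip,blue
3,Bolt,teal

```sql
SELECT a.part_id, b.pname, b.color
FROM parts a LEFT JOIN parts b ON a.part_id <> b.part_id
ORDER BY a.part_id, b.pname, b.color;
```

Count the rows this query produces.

LEFT JOIN keeps every row from `parts a`; unmatched rows get NULL for `parts b`'s columns.
Matching on a.part_id <> b.part_id.
- a[0] part_id=6 → 4 match(es) in b → 4 row(s).
- a[1] part_id=9 → 3 match(es) in b → 3 row(s).
- a[2] part_id=2 → 4 match(es) in b → 4 row(s).
- a[3] part_id=9 → 3 match(es) in b → 3 row(s).
- a[4] part_id=3 → 4 match(es) in b → 4 row(s).
Total: 18 rows.

18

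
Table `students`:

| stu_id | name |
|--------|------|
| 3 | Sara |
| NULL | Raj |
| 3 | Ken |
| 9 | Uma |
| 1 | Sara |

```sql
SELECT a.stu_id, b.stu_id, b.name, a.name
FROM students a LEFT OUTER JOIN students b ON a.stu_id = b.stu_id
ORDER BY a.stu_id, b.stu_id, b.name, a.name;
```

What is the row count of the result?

LEFT JOIN keeps every row from `students a`; unmatched rows get NULL for `students b`'s columns.
Matching on a.stu_id = b.stu_id. A NULL in a compared column never satisfies the condition.
- a[0] stu_id=3 → 2 match(es) in b → 2 row(s).
- a[1] stu_id=NULL → no match; kept with NULLs on the b side.
- a[2] stu_id=3 → 2 match(es) in b → 2 row(s).
- a[3] stu_id=9 → 1 match(es) in b → 1 row(s).
- a[4] stu_id=1 → 1 match(es) in b → 1 row(s).
Total: 6 matched + 1 padded = 7 rows.

7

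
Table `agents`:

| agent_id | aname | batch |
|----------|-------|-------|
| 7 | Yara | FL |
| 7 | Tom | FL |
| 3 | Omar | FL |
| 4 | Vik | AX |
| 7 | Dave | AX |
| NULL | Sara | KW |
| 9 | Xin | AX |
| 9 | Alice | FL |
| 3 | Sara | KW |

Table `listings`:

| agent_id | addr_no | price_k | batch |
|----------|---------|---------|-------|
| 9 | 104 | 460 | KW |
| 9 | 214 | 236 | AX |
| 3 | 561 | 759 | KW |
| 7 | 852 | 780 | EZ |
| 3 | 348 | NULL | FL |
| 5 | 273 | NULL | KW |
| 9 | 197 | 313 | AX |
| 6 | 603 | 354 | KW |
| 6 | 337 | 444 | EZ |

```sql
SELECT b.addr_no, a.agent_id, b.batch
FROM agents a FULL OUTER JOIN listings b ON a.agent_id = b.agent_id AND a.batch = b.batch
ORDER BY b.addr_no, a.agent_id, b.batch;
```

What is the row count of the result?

15

FULL OUTER JOIN keeps every row from both sides; unmatched rows get NULL for the other side's columns.
Matching on a.agent_id = b.agent_id AND a.batch = b.batch. A NULL in a compared column never satisfies the condition.
- agent_id=7, batch=FL: no b row matches, row kept with b columns NULL.
- agent_id=7, batch=FL: no b row matches, row kept with b columns NULL.
- agent_id=3, batch=FL: 1 matching b row(s), so 1 row(s) emitted.
- agent_id=4, batch=AX: no b row matches, row kept with b columns NULL.
- agent_id=7, batch=AX: no b row matches, row kept with b columns NULL.
- agent_id=NULL, batch=KW: no b row matches, row kept with b columns NULL.
- agent_id=9, batch=AX: 2 matching b row(s), so 2 row(s) emitted.
- agent_id=9, batch=FL: no b row matches, row kept with b columns NULL.
- agent_id=3, batch=KW: 1 matching b row(s), so 1 row(s) emitted.
- 5 row(s) from b found no a partner → padded with NULL.
Total: 4 matched + 11 padded = 15 rows.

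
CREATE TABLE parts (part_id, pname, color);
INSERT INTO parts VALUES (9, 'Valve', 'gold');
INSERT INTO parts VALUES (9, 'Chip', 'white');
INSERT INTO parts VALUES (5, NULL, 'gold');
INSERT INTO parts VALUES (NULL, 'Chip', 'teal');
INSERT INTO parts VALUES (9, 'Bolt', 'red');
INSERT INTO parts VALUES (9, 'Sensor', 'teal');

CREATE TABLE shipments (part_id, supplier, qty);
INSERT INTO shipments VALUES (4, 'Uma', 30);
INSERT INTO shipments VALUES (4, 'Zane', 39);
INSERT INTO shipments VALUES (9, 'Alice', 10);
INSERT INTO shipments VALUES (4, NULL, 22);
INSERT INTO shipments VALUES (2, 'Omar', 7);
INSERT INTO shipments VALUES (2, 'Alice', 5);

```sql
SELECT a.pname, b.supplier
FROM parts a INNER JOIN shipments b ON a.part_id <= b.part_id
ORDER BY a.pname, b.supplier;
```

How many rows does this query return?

5

INNER JOIN keeps only pairs where the ON condition holds.
Matching on a.part_id <= b.part_id. A NULL in a compared column never satisfies the condition.
- a (part_id=9) pairs with 1 row(s) of b.
- a (part_id=9) pairs with 1 row(s) of b.
- a (part_id=5) pairs with 1 row(s) of b.
- a (part_id=NULL) has no partner → excluded.
- a (part_id=9) pairs with 1 row(s) of b.
- a (part_id=9) pairs with 1 row(s) of b.
Total: 5 rows.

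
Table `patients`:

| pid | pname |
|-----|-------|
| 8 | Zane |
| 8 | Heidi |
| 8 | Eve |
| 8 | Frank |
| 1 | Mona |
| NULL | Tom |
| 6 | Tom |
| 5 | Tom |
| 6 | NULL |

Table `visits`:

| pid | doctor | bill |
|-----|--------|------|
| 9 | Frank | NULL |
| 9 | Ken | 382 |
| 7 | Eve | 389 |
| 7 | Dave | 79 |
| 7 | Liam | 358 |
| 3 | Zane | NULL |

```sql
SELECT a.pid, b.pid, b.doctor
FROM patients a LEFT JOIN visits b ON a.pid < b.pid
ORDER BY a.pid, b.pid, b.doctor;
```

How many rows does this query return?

LEFT JOIN keeps every row from `patients`; unmatched rows get NULL for `visits`'s columns.
Matching on a.pid < b.pid. A NULL in a compared column never satisfies the condition.
Matched pairs: 29; unmatched a rows kept: 1.
Total: 29 matched + 1 padded = 30 rows.

30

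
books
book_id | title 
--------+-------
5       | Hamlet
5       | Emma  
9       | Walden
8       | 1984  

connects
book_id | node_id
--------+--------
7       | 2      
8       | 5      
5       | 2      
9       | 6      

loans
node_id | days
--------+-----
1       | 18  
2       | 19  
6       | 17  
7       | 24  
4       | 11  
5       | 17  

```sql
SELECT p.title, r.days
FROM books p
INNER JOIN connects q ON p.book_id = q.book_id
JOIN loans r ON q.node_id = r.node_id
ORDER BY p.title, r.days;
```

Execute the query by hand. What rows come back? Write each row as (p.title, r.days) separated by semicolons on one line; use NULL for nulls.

(1984, 17); (Emma, 19); (Hamlet, 19); (Walden, 17)

Evaluate left to right. First `books p INNER JOIN connects q` on book_id: 4 row(s).
Then INNER JOIN `loans r` on node_id: keep only rows whose q.node_id appears in r.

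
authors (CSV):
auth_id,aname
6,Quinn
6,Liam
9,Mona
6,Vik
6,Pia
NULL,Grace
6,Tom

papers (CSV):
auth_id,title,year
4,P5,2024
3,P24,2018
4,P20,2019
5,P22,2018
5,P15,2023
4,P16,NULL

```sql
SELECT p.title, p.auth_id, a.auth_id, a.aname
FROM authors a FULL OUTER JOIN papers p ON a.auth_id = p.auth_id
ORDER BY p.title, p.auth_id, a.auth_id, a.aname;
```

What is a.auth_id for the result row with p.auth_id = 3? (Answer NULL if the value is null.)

FULL OUTER JOIN keeps every row from both sides; unmatched rows get NULL for the other side's columns.
Matching on a.auth_id = p.auth_id. A NULL in a compared column never satisfies the condition.
- a row (auth_id=6): no match → kept, p columns NULL.
- a row (auth_id=6): no match → kept, p columns NULL.
- a row (auth_id=9): no match → kept, p columns NULL.
- a row (auth_id=6): no match → kept, p columns NULL.
- a row (auth_id=6): no match → kept, p columns NULL.
- a row (auth_id=NULL): no match → kept, p columns NULL.
- a row (auth_id=6): no match → kept, p columns NULL.
- 6 p row(s) had no a match → kept, a columns NULL.

NULL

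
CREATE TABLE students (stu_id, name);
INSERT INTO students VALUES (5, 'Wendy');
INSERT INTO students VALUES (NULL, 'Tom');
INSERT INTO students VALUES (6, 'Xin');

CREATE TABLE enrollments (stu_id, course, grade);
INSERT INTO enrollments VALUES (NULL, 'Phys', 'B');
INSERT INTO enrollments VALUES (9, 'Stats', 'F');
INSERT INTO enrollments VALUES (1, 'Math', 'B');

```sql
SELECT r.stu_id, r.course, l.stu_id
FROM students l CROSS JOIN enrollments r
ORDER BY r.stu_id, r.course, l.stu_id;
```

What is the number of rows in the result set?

9

CROSS JOIN pairs every row of `students` with every row of `enrollments`: 3 × 3 = 9 rows.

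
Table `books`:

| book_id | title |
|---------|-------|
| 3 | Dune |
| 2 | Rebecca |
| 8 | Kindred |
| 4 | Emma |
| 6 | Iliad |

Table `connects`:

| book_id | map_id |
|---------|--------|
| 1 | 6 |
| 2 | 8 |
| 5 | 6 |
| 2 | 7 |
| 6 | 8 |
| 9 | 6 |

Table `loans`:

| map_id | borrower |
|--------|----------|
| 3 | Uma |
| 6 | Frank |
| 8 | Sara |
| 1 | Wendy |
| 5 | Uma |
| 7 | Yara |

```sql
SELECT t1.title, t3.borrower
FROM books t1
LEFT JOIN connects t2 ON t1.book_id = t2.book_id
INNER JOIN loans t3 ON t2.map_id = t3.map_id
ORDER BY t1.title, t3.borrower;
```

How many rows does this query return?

3

Evaluate left to right. First `books t1 LEFT JOIN connects t2` on book_id: 6 row(s).
Then INNER JOIN `loans t3` on map_id: keep only rows whose t2.map_id appears in t3.
Result: 3 row(s).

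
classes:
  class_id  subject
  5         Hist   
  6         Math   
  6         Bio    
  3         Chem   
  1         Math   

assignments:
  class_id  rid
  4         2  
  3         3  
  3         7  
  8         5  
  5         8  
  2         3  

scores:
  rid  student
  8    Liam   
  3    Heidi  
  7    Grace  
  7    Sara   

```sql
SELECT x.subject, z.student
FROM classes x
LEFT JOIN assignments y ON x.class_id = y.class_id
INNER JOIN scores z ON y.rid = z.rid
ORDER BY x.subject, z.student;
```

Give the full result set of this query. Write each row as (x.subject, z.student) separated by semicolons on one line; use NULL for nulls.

(Chem, Grace); (Chem, Heidi); (Chem, Sara); (Hist, Liam)

Step 1 — x LEFT JOIN y on class_id → 6 row(s).
Then INNER JOIN `scores z` on rid: keep only rows whose y.rid appears in z.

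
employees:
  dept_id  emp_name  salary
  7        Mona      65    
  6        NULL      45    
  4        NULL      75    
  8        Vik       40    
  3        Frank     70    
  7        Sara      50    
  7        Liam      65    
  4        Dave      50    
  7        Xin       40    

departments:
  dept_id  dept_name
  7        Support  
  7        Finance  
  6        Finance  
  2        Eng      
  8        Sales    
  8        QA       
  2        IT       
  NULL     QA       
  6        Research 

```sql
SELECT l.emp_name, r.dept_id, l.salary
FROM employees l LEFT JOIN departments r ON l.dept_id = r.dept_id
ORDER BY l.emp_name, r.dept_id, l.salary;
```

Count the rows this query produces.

15

LEFT JOIN keeps every row from `employees`; unmatched rows get NULL for `departments`'s columns.
Matching on l.dept_id = r.dept_id. A NULL in a compared column never satisfies the condition.
- l row (dept_id=7): matches 2 r row(s) → 2 output row(s).
- l row (dept_id=6): matches 2 r row(s) → 2 output row(s).
- l row (dept_id=4): no match → kept, r columns NULL.
- l row (dept_id=8): matches 2 r row(s) → 2 output row(s).
- l row (dept_id=3): no match → kept, r columns NULL.
- l row (dept_id=7): matches 2 r row(s) → 2 output row(s).
- l row (dept_id=7): matches 2 r row(s) → 2 output row(s).
- l row (dept_id=4): no match → kept, r columns NULL.
- l row (dept_id=7): matches 2 r row(s) → 2 output row(s).
Total: 12 matched + 3 padded = 15 rows.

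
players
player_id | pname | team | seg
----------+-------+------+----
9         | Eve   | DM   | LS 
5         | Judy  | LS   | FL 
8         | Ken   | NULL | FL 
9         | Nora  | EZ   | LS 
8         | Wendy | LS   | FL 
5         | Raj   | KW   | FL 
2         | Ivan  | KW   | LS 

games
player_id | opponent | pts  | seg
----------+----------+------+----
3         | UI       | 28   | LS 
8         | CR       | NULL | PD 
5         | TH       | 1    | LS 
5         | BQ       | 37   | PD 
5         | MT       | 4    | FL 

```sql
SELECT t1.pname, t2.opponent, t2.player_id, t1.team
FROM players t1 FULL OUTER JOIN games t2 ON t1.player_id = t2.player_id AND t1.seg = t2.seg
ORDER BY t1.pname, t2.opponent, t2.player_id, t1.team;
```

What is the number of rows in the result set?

11

FULL OUTER JOIN keeps every row from both sides; unmatched rows get NULL for the other side's columns.
Matching on t1.player_id = t2.player_id AND t1.seg = t2.seg.
Matched pairs: 2; unmatched t1 rows kept: 5; unmatched t2 rows kept: 4.
Total: 2 matched + 9 padded = 11 rows.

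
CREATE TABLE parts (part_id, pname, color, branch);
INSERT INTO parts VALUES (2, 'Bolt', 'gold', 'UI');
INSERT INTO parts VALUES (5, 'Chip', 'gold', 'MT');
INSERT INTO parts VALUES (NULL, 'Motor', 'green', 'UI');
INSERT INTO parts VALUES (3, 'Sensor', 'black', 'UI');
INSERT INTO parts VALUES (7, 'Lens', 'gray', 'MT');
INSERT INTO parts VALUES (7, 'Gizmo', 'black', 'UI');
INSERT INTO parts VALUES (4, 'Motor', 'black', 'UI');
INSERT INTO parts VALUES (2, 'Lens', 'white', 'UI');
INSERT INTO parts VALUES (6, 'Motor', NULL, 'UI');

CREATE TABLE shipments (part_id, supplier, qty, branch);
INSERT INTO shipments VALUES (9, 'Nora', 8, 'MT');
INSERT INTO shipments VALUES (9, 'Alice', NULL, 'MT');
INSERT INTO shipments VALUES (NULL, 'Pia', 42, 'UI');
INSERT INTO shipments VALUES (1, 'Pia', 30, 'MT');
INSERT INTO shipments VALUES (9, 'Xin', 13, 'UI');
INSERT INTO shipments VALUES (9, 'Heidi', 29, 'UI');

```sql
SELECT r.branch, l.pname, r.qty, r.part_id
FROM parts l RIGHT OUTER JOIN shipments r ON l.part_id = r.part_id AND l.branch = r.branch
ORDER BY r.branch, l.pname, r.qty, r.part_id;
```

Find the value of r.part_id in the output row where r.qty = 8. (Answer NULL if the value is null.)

RIGHT JOIN keeps every row from `shipments`; unmatched rows get NULL for `parts`'s columns.
Matching on l.part_id = r.part_id AND l.branch = r.branch. A NULL in a compared column never satisfies the condition.
Matched pairs: 0; unmatched r rows kept: 6.

9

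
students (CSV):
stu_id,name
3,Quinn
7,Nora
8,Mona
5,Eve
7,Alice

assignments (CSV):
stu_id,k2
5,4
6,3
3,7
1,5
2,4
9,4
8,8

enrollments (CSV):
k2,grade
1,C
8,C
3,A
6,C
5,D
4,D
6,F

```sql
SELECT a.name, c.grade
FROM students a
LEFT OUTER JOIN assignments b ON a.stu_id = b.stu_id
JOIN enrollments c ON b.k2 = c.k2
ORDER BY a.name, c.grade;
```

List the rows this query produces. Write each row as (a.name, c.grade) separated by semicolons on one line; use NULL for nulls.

Joins associate left-to-right: students LEFT JOIN assignments on stu_id gives 5 intermediate row(s).
Then INNER JOIN `enrollments c` on k2: keep only rows whose b.k2 appears in c.

(Eve, D); (Mona, C)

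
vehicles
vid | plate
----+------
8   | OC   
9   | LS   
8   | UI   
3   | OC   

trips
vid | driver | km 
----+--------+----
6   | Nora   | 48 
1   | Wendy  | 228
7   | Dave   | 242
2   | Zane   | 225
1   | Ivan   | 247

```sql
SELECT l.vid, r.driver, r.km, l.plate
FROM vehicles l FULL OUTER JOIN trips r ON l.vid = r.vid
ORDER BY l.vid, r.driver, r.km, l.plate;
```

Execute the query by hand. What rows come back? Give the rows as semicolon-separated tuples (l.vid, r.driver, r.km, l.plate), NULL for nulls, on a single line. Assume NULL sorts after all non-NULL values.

FULL OUTER JOIN keeps every row from both sides; unmatched rows get NULL for the other side's columns.
Matching on l.vid = r.vid.
- vid=8: no r row matches, row kept with r columns NULL.
- vid=9: no r row matches, row kept with r columns NULL.
- vid=8: no r row matches, row kept with r columns NULL.
- vid=3: no r row matches, row kept with r columns NULL.
- 5 row(s) from r found no l partner → padded with NULL.
After projecting and ordering:
l.vid | r.driver | r.km | l.plate
3 | NULL | NULL | OC
8 | NULL | NULL | OC
8 | NULL | NULL | UI
9 | NULL | NULL | LS
NULL | Dave | 242 | NULL
NULL | Ivan | 247 | NULL
NULL | Nora | 48 | NULL
NULL | Wendy | 228 | NULL
NULL | Zane | 225 | NULL

(3, NULL, NULL, OC); (8, NULL, NULL, OC); (8, NULL, NULL, UI); (9, NULL, NULL, LS); (NULL, Dave, 242, NULL); (NULL, Ivan, 247, NULL); (NULL, Nora, 48, NULL); (NULL, Wendy, 228, NULL); (NULL, Zane, 225, NULL)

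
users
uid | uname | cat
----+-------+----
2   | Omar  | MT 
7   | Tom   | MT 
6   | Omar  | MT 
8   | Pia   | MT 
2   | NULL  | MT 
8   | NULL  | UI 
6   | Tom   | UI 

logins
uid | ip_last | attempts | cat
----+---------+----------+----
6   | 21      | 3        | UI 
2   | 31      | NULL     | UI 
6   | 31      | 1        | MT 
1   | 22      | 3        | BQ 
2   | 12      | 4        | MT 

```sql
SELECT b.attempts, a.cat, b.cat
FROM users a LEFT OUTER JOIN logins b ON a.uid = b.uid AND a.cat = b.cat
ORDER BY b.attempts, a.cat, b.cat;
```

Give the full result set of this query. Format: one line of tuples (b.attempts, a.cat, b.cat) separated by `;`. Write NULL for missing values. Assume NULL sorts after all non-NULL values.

LEFT JOIN keeps every row from `users`; unmatched rows get NULL for `logins`'s columns.
Matching on a.uid = b.uid AND a.cat = b.cat.
Matched pairs: 4; unmatched a rows kept: 3.

(1, MT, MT); (3, UI, UI); (4, MT, MT); (4, MT, MT); (NULL, MT, NULL); (NULL, MT, NULL); (NULL, UI, NULL)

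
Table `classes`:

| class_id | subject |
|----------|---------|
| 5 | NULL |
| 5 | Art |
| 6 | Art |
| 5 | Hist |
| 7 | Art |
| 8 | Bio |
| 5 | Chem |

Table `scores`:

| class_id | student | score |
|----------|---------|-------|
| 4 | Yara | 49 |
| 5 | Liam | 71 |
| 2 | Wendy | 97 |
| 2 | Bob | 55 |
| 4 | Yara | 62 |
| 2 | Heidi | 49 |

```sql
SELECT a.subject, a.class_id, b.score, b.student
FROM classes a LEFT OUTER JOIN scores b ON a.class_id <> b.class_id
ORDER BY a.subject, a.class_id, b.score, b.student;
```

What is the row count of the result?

38

LEFT JOIN keeps every row from `classes`; unmatched rows get NULL for `scores`'s columns.
Matching on a.class_id <> b.class_id.
Matched pairs: 38; unmatched a rows kept: 0.
Total: 38 rows.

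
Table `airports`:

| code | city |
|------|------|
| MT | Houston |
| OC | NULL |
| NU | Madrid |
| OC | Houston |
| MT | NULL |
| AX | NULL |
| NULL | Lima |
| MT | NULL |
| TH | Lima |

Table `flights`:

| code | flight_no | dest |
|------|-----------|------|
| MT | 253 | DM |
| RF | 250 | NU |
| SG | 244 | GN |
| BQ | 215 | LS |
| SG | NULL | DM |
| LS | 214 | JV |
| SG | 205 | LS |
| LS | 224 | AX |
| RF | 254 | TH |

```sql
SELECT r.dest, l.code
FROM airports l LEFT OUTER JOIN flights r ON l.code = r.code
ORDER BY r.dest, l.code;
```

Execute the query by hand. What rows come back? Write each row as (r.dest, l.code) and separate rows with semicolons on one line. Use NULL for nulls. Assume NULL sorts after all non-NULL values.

(DM, MT); (DM, MT); (DM, MT); (NULL, AX); (NULL, NU); (NULL, OC); (NULL, OC); (NULL, TH); (NULL, NULL)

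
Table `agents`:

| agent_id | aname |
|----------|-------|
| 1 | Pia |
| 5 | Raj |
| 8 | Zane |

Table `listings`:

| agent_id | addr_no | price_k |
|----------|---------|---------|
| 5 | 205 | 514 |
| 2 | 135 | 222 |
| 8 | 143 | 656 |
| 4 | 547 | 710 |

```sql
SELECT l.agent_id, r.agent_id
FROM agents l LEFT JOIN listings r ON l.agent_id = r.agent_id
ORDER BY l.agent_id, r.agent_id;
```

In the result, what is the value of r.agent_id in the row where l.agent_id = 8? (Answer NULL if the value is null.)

LEFT JOIN keeps every row from `agents`; unmatched rows get NULL for `listings`'s columns.
Matching on l.agent_id = r.agent_id.
Matched pairs: 2; unmatched l rows kept: 1.

8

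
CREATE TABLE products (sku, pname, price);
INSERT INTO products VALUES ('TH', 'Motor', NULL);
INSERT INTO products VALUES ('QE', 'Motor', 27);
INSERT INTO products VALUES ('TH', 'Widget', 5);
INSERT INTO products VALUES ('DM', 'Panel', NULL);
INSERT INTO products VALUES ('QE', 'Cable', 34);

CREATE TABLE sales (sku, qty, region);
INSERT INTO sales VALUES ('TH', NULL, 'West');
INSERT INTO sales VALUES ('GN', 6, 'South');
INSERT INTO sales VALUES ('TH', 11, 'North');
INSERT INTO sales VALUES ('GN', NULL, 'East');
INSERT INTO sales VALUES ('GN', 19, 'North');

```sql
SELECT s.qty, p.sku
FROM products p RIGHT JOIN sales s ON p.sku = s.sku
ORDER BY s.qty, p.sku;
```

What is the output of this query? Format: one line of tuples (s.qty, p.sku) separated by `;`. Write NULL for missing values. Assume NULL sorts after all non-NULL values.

(6, NULL); (11, TH); (11, TH); (19, NULL); (NULL, TH); (NULL, TH); (NULL, NULL)

RIGHT JOIN keeps every row from `sales`; unmatched rows get NULL for `products`'s columns.
Matching on p.sku = s.sku.
- sku=TH: 2 matching s row(s), so 2 row(s) emitted.
- sku=QE: no matching s row.
- sku=TH: 2 matching s row(s), so 2 row(s) emitted.
- sku=DM: no matching s row.
- sku=QE: no matching s row.
- plus 3 unmatched s row(s), each kept with NULL p columns.
After projecting and ordering:
s.qty | p.sku
6 | NULL
11 | TH
11 | TH
19 | NULL
NULL | TH
NULL | TH
NULL | NULL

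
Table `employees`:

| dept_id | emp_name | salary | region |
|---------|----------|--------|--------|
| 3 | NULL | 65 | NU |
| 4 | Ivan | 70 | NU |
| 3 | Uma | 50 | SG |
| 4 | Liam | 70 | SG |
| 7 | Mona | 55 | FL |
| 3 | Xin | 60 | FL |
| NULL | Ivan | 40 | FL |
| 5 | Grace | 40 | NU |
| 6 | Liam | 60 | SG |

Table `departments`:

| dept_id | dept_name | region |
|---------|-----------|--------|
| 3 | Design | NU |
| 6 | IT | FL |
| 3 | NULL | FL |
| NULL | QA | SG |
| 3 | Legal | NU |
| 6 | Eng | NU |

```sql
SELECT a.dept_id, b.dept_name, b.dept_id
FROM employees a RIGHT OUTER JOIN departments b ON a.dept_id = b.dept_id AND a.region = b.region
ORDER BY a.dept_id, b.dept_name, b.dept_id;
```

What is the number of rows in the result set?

RIGHT JOIN keeps every row from `departments`; unmatched rows get NULL for `employees`'s columns.
Matching on a.dept_id = b.dept_id AND a.region = b.region. A NULL in a compared column never satisfies the condition.
Matched pairs: 3; unmatched b rows kept: 3.
Total: 3 matched + 3 padded = 6 rows.

6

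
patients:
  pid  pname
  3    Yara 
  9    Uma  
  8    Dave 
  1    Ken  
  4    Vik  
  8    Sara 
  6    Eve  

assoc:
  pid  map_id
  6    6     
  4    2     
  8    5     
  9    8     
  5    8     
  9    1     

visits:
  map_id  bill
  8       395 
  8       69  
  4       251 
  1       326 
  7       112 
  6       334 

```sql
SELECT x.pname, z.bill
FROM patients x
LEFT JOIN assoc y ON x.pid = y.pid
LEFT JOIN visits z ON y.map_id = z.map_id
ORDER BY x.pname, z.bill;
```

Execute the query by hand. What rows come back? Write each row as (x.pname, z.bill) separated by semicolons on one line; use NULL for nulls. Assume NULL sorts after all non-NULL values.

(Dave, NULL); (Eve, 334); (Ken, NULL); (Sara, NULL); (Uma, 69); (Uma, 326); (Uma, 395); (Vik, NULL); (Yara, NULL)

Evaluate left to right. First `patients x LEFT JOIN assoc y` on pid: 8 row(s).
Then LEFT JOIN `visits z` on map_id: each of those 8 rows is kept; rows whose y.map_id has no match in z get NULL for z's columns.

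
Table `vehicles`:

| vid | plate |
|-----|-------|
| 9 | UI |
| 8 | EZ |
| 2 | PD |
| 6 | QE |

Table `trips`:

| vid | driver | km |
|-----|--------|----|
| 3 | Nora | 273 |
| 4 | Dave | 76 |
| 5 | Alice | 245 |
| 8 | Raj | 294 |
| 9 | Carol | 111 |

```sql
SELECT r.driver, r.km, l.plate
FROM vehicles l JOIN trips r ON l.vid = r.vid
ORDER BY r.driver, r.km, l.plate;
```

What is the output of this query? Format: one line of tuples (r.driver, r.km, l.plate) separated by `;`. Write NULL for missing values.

INNER JOIN keeps only pairs where the ON condition holds.
Matching on l.vid = r.vid.
- l row (vid=9): matches 1 r row(s) → 1 output row(s).
- l row (vid=8): matches 1 r row(s) → 1 output row(s).
- l row (vid=2): no match → dropped.
- l row (vid=6): no match → dropped.
After projecting and ordering:
r.driver | r.km | l.plate
Carol | 111 | UI
Raj | 294 | EZ

(Carol, 111, UI); (Raj, 294, EZ)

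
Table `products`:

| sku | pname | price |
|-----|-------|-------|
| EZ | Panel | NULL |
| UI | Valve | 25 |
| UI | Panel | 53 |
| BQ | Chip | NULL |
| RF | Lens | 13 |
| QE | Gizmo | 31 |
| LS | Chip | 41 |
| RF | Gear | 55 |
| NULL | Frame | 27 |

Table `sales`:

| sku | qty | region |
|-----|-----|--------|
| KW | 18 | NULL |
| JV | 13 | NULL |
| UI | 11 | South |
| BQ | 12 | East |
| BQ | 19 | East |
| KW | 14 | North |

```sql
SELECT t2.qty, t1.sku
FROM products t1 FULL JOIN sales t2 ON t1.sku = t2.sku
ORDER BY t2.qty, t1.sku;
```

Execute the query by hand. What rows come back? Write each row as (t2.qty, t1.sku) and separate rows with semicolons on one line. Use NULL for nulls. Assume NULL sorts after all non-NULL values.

FULL OUTER JOIN keeps every row from both sides; unmatched rows get NULL for the other side's columns.
Matching on t1.sku = t2.sku. A NULL in a compared column never satisfies the condition.
- t1 (sku=EZ) has no partner → padded with NULL.
- t1 (sku=UI) pairs with 1 row(s) of t2.
- t1 (sku=UI) pairs with 1 row(s) of t2.
- t1 (sku=BQ) pairs with 2 row(s) of t2.
- t1 (sku=RF) has no partner → padded with NULL.
- t1 (sku=QE) has no partner → padded with NULL.
- t1 (sku=LS) has no partner → padded with NULL.
- t1 (sku=RF) has no partner → padded with NULL.
- t1 (sku=NULL) has no partner → padded with NULL.
- 3 t2 row(s) had no t1 match → kept, t1 columns NULL.

(11, UI); (11, UI); (12, BQ); (13, NULL); (14, NULL); (18, NULL); (19, BQ); (NULL, EZ); (NULL, LS); (NULL, QE); (NULL, RF); (NULL, RF); (NULL, NULL)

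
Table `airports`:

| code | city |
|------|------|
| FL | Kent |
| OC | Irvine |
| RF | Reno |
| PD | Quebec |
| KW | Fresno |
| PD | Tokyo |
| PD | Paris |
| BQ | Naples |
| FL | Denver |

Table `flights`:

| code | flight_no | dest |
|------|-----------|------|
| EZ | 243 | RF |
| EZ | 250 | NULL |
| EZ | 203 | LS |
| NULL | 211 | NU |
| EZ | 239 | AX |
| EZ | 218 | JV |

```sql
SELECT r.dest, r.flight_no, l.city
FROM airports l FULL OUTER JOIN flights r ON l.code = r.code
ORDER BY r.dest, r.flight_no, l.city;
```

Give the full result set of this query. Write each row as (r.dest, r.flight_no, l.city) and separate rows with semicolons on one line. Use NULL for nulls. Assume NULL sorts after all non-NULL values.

(AX, 239, NULL); (JV, 218, NULL); (LS, 203, NULL); (NU, 211, NULL); (RF, 243, NULL); (NULL, 250, NULL); (NULL, NULL, Denver); (NULL, NULL, Fresno); (NULL, NULL, Irvine); (NULL, NULL, Kent); (NULL, NULL, Naples); (NULL, NULL, Paris); (NULL, NULL, Quebec); (NULL, NULL, Reno); (NULL, NULL, Tokyo)

FULL OUTER JOIN keeps every row from both sides; unmatched rows get NULL for the other side's columns.
Matching on l.code = r.code. A NULL in a compared column never satisfies the condition.
Matched pairs: 0; unmatched l rows kept: 9; unmatched r rows kept: 6.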